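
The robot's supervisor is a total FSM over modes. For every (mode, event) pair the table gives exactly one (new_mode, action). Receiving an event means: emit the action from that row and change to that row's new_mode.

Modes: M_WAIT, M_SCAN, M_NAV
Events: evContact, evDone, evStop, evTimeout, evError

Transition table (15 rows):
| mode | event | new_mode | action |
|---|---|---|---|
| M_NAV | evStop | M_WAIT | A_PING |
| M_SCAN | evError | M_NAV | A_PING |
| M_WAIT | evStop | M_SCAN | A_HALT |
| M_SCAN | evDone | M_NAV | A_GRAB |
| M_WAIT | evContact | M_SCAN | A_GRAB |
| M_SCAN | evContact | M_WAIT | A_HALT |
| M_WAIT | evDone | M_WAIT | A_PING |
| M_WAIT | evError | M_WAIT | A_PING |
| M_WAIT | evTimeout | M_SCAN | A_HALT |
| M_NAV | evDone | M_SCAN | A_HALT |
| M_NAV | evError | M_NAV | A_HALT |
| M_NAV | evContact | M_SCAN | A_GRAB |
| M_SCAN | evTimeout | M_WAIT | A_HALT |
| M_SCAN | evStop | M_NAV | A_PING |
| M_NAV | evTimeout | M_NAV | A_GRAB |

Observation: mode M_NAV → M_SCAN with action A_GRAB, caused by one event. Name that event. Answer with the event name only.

evContact

try evContact: (M_NAV, evContact) → (M_SCAN, A_GRAB)  ← matches
try evDone: (M_NAV, evDone) → (M_SCAN, A_HALT)
try evStop: (M_NAV, evStop) → (M_WAIT, A_PING)
try evTimeout: (M_NAV, evTimeout) → (M_NAV, A_GRAB)
try evError: (M_NAV, evError) → (M_NAV, A_HALT)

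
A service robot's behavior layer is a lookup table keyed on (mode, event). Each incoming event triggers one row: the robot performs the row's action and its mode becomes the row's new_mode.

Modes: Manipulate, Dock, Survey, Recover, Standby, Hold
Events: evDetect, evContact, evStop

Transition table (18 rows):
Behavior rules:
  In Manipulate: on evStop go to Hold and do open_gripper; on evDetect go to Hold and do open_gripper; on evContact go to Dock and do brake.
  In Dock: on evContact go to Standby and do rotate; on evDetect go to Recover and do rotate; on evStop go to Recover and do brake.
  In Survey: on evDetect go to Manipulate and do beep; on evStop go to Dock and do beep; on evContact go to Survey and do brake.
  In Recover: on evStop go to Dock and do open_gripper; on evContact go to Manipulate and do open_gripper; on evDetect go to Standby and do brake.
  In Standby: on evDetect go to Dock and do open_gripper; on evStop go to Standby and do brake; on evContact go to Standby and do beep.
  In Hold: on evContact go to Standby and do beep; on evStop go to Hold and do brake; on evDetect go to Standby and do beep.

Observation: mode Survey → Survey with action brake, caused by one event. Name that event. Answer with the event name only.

evContact

try evDetect: (Survey, evDetect) → (Manipulate, beep)
try evContact: (Survey, evContact) → (Survey, brake)  ← matches
try evStop: (Survey, evStop) → (Dock, beep)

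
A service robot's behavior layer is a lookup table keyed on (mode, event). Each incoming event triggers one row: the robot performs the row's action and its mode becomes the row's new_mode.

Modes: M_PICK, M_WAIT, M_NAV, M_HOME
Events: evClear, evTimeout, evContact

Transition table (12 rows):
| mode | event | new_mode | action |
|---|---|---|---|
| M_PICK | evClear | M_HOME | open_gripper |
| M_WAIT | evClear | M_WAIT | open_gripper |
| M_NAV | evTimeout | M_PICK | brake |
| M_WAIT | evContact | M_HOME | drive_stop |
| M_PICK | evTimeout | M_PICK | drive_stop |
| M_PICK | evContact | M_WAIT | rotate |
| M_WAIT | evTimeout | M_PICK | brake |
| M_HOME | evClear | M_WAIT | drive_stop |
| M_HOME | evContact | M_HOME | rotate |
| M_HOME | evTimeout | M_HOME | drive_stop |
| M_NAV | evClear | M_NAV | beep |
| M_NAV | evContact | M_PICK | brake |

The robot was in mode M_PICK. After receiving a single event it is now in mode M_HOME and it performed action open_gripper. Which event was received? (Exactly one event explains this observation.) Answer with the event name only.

evClear

try evClear: (M_PICK, evClear) → (M_HOME, open_gripper)  ← matches
try evTimeout: (M_PICK, evTimeout) → (M_PICK, drive_stop)
try evContact: (M_PICK, evContact) → (M_WAIT, rotate)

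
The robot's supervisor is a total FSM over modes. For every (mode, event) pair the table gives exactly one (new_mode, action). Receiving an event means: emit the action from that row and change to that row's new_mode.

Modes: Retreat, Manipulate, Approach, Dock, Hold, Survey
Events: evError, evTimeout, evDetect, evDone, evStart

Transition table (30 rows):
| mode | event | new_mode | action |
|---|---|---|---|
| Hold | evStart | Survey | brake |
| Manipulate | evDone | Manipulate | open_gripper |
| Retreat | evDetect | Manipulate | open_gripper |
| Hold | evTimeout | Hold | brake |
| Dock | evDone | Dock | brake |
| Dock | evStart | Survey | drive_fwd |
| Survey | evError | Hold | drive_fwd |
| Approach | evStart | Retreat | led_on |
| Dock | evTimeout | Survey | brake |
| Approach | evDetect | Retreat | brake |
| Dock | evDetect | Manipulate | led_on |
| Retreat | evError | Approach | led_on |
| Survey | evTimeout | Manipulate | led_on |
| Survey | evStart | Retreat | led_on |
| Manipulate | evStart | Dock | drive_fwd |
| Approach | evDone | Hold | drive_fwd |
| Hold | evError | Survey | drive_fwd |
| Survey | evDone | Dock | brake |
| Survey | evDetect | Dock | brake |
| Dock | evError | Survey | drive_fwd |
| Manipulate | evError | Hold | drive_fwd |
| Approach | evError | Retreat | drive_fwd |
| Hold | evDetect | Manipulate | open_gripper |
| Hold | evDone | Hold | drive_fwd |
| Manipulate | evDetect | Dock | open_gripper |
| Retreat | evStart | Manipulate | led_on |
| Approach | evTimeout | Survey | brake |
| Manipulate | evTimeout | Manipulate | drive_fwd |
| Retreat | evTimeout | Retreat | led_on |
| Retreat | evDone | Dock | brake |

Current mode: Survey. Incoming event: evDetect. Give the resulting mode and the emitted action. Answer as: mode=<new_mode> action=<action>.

current mode = Survey; filter table to that mode:
  (Survey, evError) → (Hold, drive_fwd)
  (Survey, evTimeout) → (Manipulate, led_on)
  (Survey, evStart) → (Retreat, led_on)
  (Survey, evDone) → (Dock, brake)
  (Survey, evDetect) → (Dock, brake)  ← event matches
event = evDetect selects (Dock, brake)

mode=Dock action=brake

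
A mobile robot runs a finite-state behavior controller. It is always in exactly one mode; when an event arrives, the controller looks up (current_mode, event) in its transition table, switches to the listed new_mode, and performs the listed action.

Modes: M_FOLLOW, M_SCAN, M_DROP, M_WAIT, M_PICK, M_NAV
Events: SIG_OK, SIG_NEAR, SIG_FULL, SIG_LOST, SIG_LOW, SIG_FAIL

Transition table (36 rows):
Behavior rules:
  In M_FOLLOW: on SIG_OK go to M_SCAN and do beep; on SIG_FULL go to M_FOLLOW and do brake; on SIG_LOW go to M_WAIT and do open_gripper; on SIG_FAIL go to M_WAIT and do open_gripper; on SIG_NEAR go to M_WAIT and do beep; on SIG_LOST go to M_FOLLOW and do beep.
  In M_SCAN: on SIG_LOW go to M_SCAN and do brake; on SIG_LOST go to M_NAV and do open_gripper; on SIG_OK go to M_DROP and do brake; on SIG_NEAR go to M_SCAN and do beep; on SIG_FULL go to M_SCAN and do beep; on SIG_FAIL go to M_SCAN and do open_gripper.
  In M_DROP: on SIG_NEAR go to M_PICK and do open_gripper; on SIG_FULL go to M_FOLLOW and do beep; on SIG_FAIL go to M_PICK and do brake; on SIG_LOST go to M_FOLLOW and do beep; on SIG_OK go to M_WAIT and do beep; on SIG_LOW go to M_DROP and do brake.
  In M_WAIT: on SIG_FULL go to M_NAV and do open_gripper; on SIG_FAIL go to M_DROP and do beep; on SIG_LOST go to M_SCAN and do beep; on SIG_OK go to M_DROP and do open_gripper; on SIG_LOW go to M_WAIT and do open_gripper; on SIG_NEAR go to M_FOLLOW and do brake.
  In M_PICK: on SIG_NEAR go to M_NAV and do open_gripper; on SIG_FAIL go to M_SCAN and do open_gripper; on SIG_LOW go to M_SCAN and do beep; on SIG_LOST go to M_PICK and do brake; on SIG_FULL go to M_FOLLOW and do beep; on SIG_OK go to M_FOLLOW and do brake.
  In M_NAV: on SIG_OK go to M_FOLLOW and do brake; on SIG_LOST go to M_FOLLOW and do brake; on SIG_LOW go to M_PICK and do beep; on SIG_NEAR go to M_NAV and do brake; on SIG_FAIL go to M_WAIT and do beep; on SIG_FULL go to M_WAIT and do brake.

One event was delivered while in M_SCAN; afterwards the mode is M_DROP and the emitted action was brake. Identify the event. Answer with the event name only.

try SIG_OK: (M_SCAN, SIG_OK) → (M_DROP, brake)  ← matches
try SIG_NEAR: (M_SCAN, SIG_NEAR) → (M_SCAN, beep)
try SIG_FULL: (M_SCAN, SIG_FULL) → (M_SCAN, beep)
try SIG_LOST: (M_SCAN, SIG_LOST) → (M_NAV, open_gripper)
try SIG_LOW: (M_SCAN, SIG_LOW) → (M_SCAN, brake)
try SIG_FAIL: (M_SCAN, SIG_FAIL) → (M_SCAN, open_gripper)

SIG_OK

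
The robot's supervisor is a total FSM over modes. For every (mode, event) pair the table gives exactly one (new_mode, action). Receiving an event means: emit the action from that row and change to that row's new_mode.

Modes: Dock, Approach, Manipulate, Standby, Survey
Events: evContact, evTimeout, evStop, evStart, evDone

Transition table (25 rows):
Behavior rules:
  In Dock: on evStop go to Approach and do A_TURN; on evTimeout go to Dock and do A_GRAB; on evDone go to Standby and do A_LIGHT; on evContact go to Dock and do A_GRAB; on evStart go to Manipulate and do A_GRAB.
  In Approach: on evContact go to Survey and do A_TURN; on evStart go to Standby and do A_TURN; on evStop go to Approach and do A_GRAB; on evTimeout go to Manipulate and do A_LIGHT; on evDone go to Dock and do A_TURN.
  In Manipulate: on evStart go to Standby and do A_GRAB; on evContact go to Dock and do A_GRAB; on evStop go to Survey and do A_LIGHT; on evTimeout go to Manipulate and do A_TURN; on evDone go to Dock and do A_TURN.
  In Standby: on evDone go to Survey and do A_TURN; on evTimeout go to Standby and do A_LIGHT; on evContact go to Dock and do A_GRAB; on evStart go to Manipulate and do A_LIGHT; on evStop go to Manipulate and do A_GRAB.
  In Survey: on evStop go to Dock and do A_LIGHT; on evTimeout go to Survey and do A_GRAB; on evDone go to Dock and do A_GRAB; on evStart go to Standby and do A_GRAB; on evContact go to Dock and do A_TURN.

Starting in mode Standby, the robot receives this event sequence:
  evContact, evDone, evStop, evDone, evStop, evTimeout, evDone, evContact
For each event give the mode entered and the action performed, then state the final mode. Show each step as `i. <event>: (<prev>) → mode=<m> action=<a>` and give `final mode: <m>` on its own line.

final mode: Dock

1. evContact: (Standby) → mode=Dock action=A_GRAB
2. evDone: (Dock) → mode=Standby action=A_LIGHT
3. evStop: (Standby) → mode=Manipulate action=A_GRAB
4. evDone: (Manipulate) → mode=Dock action=A_TURN
5. evStop: (Dock) → mode=Approach action=A_TURN
6. evTimeout: (Approach) → mode=Manipulate action=A_LIGHT
7. evDone: (Manipulate) → mode=Dock action=A_TURN
8. evContact: (Dock) → mode=Dock action=A_GRAB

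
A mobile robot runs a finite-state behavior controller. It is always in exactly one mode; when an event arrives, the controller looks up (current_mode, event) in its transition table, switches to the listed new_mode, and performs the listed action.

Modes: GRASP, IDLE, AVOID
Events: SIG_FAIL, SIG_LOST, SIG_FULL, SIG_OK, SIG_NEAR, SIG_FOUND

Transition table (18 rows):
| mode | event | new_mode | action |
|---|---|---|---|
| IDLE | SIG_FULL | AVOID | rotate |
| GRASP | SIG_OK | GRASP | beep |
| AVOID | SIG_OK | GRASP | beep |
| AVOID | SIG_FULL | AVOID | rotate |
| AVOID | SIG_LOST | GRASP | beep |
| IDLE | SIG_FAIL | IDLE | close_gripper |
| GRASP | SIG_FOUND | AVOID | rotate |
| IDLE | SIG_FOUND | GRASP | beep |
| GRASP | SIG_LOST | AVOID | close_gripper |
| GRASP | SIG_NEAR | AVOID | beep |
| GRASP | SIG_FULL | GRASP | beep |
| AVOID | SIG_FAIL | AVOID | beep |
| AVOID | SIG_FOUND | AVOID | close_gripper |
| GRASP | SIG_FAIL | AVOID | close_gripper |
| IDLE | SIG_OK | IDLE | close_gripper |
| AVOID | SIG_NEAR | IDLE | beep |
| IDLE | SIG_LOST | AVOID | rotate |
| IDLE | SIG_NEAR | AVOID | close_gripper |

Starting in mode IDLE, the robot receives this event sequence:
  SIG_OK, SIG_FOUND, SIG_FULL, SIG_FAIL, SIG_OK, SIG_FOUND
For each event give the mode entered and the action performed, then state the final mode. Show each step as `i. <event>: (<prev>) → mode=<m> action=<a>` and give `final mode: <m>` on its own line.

final mode: AVOID

1. SIG_OK: (IDLE) → mode=IDLE action=close_gripper
2. SIG_FOUND: (IDLE) → mode=GRASP action=beep
3. SIG_FULL: (GRASP) → mode=GRASP action=beep
4. SIG_FAIL: (GRASP) → mode=AVOID action=close_gripper
5. SIG_OK: (AVOID) → mode=GRASP action=beep
6. SIG_FOUND: (GRASP) → mode=AVOID action=rotate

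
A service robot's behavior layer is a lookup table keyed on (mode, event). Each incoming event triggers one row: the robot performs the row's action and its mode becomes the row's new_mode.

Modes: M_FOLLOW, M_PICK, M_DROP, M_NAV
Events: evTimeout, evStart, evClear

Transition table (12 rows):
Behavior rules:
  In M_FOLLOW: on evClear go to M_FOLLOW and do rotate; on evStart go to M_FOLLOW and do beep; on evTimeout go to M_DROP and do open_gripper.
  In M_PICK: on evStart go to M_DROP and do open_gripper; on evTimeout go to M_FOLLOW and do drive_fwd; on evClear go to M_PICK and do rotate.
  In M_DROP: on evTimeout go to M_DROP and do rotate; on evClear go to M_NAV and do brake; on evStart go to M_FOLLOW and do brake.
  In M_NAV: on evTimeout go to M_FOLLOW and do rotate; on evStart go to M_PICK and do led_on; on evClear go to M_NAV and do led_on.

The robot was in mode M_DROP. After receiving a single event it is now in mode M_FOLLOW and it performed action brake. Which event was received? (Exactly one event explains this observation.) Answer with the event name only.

try evTimeout: (M_DROP, evTimeout) → (M_DROP, rotate)
try evStart: (M_DROP, evStart) → (M_FOLLOW, brake)  ← matches
try evClear: (M_DROP, evClear) → (M_NAV, brake)

evStart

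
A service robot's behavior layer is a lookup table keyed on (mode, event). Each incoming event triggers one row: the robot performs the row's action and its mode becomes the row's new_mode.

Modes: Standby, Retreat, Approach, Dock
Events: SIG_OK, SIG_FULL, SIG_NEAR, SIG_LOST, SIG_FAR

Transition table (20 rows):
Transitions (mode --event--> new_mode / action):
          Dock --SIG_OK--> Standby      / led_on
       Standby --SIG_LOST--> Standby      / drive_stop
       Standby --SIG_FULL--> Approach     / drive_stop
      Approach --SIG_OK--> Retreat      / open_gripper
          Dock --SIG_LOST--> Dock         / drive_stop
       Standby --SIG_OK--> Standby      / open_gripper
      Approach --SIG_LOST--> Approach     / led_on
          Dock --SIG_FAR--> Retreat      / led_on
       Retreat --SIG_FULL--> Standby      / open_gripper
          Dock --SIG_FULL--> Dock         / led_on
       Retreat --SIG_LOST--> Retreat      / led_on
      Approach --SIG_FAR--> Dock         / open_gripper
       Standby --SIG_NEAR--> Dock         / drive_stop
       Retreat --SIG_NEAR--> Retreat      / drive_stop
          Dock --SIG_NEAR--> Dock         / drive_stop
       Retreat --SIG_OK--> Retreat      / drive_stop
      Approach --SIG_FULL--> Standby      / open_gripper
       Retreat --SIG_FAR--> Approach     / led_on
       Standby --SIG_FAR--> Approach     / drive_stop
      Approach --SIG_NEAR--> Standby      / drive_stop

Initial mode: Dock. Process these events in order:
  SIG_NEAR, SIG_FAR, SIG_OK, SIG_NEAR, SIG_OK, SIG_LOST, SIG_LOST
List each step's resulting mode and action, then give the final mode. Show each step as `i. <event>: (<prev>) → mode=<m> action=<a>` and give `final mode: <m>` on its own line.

final mode: Retreat

1. SIG_NEAR: (Dock) → mode=Dock action=drive_stop
2. SIG_FAR: (Dock) → mode=Retreat action=led_on
3. SIG_OK: (Retreat) → mode=Retreat action=drive_stop
4. SIG_NEAR: (Retreat) → mode=Retreat action=drive_stop
5. SIG_OK: (Retreat) → mode=Retreat action=drive_stop
6. SIG_LOST: (Retreat) → mode=Retreat action=led_on
7. SIG_LOST: (Retreat) → mode=Retreat action=led_on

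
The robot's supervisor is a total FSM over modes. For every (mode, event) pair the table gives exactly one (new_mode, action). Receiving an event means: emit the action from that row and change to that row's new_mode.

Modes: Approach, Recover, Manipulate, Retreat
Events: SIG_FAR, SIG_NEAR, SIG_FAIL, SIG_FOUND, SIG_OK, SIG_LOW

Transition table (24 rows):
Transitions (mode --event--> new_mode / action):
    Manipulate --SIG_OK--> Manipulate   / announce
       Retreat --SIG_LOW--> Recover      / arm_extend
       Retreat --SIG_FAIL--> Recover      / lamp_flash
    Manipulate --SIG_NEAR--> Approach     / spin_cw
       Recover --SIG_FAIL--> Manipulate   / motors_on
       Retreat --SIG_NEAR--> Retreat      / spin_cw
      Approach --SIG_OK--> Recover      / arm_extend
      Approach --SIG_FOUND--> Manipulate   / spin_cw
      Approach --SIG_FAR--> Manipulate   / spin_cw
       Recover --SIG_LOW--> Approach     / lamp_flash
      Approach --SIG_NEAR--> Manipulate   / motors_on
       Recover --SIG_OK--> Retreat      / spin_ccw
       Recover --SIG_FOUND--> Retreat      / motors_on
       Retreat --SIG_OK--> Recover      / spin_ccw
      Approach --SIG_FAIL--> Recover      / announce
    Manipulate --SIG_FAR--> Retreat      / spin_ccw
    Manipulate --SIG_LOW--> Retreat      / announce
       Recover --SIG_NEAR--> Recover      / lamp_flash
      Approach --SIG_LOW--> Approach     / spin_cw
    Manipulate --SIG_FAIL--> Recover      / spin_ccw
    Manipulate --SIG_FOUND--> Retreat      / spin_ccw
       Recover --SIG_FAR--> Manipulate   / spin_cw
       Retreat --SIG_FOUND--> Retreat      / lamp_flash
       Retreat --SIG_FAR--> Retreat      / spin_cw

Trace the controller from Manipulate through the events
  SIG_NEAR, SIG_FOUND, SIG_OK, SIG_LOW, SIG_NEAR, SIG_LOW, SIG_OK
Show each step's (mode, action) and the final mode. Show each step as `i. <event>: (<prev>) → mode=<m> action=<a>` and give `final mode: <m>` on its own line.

1. SIG_NEAR: (Manipulate) → mode=Approach action=spin_cw
2. SIG_FOUND: (Approach) → mode=Manipulate action=spin_cw
3. SIG_OK: (Manipulate) → mode=Manipulate action=announce
4. SIG_LOW: (Manipulate) → mode=Retreat action=announce
5. SIG_NEAR: (Retreat) → mode=Retreat action=spin_cw
6. SIG_LOW: (Retreat) → mode=Recover action=arm_extend
7. SIG_OK: (Recover) → mode=Retreat action=spin_ccw

final mode: Retreat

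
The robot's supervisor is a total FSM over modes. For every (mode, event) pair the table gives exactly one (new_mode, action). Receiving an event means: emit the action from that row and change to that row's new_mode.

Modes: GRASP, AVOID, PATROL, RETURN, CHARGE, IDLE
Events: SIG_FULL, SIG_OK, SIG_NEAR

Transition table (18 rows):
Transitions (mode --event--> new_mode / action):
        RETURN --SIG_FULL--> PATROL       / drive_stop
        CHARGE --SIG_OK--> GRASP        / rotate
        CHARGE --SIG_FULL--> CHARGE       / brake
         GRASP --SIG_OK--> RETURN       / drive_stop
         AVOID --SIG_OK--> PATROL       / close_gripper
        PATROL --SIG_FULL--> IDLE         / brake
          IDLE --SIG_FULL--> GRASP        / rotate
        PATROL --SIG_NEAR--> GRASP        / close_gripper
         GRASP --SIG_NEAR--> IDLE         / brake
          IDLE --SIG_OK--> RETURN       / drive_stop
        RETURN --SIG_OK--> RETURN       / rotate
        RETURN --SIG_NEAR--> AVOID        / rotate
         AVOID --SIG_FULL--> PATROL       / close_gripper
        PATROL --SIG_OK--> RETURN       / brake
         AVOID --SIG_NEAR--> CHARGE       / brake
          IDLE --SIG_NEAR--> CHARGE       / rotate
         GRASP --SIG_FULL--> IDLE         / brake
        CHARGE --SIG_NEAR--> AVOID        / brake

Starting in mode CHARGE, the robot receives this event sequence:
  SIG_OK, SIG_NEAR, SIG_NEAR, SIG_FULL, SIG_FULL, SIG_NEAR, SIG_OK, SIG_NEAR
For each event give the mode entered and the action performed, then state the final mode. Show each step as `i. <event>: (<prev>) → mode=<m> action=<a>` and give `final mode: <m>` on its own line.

1. SIG_OK: (CHARGE) → mode=GRASP action=rotate
2. SIG_NEAR: (GRASP) → mode=IDLE action=brake
3. SIG_NEAR: (IDLE) → mode=CHARGE action=rotate
4. SIG_FULL: (CHARGE) → mode=CHARGE action=brake
5. SIG_FULL: (CHARGE) → mode=CHARGE action=brake
6. SIG_NEAR: (CHARGE) → mode=AVOID action=brake
7. SIG_OK: (AVOID) → mode=PATROL action=close_gripper
8. SIG_NEAR: (PATROL) → mode=GRASP action=close_gripper

final mode: GRASP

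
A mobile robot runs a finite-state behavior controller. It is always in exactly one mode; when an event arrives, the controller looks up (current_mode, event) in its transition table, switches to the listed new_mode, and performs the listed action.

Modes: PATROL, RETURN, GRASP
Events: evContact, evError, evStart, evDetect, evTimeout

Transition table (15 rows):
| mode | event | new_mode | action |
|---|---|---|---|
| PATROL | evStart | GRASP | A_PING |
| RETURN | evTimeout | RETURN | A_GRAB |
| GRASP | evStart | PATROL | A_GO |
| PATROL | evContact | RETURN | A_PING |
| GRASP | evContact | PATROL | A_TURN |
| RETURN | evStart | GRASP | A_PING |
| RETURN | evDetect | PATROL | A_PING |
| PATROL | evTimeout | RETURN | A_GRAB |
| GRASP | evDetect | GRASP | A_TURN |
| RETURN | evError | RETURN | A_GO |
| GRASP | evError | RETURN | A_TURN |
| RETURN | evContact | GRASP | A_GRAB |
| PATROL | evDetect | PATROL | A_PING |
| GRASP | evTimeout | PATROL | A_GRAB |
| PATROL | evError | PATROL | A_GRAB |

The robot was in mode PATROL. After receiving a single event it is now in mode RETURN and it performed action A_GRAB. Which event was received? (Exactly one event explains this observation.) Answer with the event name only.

evTimeout

try evContact: (PATROL, evContact) → (RETURN, A_PING)
try evError: (PATROL, evError) → (PATROL, A_GRAB)
try evStart: (PATROL, evStart) → (GRASP, A_PING)
try evDetect: (PATROL, evDetect) → (PATROL, A_PING)
try evTimeout: (PATROL, evTimeout) → (RETURN, A_GRAB)  ← matches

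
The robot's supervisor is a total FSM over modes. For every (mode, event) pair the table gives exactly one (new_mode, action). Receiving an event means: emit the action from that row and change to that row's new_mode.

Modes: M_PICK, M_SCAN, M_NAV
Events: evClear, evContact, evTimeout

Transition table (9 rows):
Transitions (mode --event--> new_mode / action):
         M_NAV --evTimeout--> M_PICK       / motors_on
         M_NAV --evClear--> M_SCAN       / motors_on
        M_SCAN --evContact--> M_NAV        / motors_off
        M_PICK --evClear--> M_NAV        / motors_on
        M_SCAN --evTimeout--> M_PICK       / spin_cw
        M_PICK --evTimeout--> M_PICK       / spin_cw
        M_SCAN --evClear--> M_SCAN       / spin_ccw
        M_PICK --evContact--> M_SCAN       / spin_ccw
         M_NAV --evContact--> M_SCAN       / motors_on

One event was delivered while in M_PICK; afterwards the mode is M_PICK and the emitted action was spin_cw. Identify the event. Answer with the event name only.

try evClear: (M_PICK, evClear) → (M_NAV, motors_on)
try evContact: (M_PICK, evContact) → (M_SCAN, spin_ccw)
try evTimeout: (M_PICK, evTimeout) → (M_PICK, spin_cw)  ← matches

evTimeout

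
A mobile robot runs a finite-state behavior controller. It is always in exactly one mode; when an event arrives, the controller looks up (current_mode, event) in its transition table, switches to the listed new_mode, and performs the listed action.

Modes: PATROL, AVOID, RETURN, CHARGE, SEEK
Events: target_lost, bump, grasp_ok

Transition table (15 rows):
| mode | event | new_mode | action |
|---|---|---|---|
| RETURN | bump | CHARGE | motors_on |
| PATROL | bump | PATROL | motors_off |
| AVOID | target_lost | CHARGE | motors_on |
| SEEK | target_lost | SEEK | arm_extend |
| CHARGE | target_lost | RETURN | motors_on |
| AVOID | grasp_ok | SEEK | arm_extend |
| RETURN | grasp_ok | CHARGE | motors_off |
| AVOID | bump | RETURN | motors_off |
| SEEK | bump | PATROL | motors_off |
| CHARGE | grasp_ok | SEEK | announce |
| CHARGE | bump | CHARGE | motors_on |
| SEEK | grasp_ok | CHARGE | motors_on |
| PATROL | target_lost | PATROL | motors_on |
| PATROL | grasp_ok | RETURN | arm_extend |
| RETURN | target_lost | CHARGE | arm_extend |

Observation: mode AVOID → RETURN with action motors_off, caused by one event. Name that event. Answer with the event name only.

try target_lost: (AVOID, target_lost) → (CHARGE, motors_on)
try bump: (AVOID, bump) → (RETURN, motors_off)  ← matches
try grasp_ok: (AVOID, grasp_ok) → (SEEK, arm_extend)

bump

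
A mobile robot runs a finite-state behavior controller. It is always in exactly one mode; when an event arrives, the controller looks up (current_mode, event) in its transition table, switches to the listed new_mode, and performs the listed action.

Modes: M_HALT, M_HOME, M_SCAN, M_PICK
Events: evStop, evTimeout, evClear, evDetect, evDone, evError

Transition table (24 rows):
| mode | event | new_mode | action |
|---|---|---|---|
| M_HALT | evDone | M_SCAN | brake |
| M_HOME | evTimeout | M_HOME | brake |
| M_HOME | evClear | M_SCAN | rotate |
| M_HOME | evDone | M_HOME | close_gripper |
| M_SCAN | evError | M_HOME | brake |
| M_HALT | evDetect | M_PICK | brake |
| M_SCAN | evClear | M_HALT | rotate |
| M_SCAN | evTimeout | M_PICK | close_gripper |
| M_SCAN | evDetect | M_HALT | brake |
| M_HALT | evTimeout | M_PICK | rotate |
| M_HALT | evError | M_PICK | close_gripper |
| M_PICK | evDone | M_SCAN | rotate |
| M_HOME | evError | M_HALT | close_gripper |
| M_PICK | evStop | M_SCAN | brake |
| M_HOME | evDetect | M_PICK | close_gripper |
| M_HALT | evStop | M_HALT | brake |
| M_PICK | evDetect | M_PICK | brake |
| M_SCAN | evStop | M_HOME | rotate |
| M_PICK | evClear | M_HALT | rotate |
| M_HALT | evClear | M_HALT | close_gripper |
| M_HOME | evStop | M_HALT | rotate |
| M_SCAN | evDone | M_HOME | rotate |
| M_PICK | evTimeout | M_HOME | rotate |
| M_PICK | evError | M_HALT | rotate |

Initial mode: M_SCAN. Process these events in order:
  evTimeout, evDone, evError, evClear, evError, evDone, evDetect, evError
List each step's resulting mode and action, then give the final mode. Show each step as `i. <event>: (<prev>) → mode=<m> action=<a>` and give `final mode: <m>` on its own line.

1. evTimeout: (M_SCAN) → mode=M_PICK action=close_gripper
2. evDone: (M_PICK) → mode=M_SCAN action=rotate
3. evError: (M_SCAN) → mode=M_HOME action=brake
4. evClear: (M_HOME) → mode=M_SCAN action=rotate
5. evError: (M_SCAN) → mode=M_HOME action=brake
6. evDone: (M_HOME) → mode=M_HOME action=close_gripper
7. evDetect: (M_HOME) → mode=M_PICK action=close_gripper
8. evError: (M_PICK) → mode=M_HALT action=rotate

final mode: M_HALT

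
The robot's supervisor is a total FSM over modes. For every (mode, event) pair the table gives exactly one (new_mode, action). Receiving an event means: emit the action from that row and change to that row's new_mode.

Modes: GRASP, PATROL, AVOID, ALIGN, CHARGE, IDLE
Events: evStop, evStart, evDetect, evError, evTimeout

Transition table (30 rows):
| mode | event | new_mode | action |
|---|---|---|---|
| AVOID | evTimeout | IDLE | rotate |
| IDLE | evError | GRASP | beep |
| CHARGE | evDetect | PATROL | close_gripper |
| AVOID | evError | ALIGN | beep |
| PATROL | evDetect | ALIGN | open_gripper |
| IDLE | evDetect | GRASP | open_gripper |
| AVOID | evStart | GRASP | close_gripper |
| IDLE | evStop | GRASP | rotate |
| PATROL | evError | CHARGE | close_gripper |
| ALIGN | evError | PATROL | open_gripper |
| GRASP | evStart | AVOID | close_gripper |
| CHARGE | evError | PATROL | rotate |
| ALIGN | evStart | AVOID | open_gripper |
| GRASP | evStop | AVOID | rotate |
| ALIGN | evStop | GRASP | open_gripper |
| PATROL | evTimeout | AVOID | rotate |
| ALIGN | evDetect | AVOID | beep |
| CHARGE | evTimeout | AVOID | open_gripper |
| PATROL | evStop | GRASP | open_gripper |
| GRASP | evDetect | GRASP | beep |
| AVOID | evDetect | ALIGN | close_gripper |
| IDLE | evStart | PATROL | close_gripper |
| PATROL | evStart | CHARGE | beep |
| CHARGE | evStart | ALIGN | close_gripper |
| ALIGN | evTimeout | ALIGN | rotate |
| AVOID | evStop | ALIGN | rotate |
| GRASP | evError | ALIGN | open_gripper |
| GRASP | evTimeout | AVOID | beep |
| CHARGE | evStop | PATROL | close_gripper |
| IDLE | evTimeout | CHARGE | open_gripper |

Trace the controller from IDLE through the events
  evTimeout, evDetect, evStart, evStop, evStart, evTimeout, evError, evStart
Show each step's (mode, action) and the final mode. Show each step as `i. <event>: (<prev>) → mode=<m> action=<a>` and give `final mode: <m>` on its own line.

1. evTimeout: (IDLE) → mode=CHARGE action=open_gripper
2. evDetect: (CHARGE) → mode=PATROL action=close_gripper
3. evStart: (PATROL) → mode=CHARGE action=beep
4. evStop: (CHARGE) → mode=PATROL action=close_gripper
5. evStart: (PATROL) → mode=CHARGE action=beep
6. evTimeout: (CHARGE) → mode=AVOID action=open_gripper
7. evError: (AVOID) → mode=ALIGN action=beep
8. evStart: (ALIGN) → mode=AVOID action=open_gripper

final mode: AVOID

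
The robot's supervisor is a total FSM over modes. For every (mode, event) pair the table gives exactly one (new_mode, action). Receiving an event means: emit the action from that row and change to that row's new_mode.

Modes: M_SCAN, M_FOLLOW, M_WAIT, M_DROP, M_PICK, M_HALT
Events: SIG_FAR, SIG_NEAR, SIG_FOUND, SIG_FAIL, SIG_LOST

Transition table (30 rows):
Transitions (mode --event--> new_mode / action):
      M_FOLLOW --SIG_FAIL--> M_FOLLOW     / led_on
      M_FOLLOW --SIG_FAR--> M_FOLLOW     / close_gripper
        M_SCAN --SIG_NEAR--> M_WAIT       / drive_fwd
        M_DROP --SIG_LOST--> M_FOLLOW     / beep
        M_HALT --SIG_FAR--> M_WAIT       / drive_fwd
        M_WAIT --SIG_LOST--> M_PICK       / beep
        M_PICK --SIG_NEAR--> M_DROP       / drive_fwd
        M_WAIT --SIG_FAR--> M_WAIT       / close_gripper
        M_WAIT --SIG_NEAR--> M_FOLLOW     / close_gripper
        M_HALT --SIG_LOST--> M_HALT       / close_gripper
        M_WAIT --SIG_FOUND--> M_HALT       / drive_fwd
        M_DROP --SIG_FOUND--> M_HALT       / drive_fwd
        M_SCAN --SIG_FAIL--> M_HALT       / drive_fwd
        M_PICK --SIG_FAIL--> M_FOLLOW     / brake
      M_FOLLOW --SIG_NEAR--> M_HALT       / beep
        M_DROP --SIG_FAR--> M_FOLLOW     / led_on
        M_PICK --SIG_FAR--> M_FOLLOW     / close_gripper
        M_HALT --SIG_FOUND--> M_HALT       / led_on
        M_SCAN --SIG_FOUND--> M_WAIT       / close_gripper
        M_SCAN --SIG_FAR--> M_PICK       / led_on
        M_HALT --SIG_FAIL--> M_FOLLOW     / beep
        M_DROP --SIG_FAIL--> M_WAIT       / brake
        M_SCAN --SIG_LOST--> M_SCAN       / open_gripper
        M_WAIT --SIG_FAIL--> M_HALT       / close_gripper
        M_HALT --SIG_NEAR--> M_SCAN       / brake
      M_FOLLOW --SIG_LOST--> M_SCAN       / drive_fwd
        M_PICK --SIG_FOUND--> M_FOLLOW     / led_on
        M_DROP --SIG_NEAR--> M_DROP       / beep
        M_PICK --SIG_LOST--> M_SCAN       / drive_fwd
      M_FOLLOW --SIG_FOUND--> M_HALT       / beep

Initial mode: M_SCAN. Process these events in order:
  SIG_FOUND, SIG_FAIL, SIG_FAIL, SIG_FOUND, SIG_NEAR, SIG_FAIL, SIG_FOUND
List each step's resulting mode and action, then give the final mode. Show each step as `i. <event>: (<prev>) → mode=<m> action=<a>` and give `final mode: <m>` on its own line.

1. SIG_FOUND: (M_SCAN) → mode=M_WAIT action=close_gripper
2. SIG_FAIL: (M_WAIT) → mode=M_HALT action=close_gripper
3. SIG_FAIL: (M_HALT) → mode=M_FOLLOW action=beep
4. SIG_FOUND: (M_FOLLOW) → mode=M_HALT action=beep
5. SIG_NEAR: (M_HALT) → mode=M_SCAN action=brake
6. SIG_FAIL: (M_SCAN) → mode=M_HALT action=drive_fwd
7. SIG_FOUND: (M_HALT) → mode=M_HALT action=led_on

final mode: M_HALT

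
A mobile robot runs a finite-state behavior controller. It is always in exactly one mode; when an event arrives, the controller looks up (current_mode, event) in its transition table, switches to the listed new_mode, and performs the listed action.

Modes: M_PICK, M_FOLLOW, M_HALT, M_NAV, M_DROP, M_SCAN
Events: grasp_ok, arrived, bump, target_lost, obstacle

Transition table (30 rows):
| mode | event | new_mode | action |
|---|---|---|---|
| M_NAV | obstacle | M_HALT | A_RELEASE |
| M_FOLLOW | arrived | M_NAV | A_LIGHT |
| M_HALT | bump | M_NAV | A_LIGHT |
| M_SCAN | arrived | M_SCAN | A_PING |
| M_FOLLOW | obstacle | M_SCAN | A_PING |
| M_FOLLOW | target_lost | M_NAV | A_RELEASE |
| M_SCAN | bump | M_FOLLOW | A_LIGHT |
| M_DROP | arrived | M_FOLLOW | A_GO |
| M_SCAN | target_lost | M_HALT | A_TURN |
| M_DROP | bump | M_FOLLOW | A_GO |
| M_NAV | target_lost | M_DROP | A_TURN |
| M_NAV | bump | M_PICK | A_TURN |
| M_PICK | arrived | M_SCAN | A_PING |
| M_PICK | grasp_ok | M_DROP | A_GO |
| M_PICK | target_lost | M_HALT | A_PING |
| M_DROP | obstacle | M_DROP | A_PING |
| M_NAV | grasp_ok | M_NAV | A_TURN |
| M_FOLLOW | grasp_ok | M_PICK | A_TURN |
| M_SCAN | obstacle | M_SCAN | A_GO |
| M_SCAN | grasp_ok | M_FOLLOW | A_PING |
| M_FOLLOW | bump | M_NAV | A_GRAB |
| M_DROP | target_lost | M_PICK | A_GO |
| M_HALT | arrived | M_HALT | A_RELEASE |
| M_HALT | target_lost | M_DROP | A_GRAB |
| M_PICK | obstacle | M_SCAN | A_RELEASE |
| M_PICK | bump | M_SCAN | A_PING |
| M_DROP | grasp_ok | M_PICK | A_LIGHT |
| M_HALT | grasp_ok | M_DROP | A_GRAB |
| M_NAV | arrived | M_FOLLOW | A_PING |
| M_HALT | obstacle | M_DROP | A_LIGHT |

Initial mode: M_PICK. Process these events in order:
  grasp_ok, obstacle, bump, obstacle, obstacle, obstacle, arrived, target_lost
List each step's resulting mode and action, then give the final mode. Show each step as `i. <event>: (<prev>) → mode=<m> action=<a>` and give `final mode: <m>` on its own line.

1. grasp_ok: (M_PICK) → mode=M_DROP action=A_GO
2. obstacle: (M_DROP) → mode=M_DROP action=A_PING
3. bump: (M_DROP) → mode=M_FOLLOW action=A_GO
4. obstacle: (M_FOLLOW) → mode=M_SCAN action=A_PING
5. obstacle: (M_SCAN) → mode=M_SCAN action=A_GO
6. obstacle: (M_SCAN) → mode=M_SCAN action=A_GO
7. arrived: (M_SCAN) → mode=M_SCAN action=A_PING
8. target_lost: (M_SCAN) → mode=M_HALT action=A_TURN

final mode: M_HALT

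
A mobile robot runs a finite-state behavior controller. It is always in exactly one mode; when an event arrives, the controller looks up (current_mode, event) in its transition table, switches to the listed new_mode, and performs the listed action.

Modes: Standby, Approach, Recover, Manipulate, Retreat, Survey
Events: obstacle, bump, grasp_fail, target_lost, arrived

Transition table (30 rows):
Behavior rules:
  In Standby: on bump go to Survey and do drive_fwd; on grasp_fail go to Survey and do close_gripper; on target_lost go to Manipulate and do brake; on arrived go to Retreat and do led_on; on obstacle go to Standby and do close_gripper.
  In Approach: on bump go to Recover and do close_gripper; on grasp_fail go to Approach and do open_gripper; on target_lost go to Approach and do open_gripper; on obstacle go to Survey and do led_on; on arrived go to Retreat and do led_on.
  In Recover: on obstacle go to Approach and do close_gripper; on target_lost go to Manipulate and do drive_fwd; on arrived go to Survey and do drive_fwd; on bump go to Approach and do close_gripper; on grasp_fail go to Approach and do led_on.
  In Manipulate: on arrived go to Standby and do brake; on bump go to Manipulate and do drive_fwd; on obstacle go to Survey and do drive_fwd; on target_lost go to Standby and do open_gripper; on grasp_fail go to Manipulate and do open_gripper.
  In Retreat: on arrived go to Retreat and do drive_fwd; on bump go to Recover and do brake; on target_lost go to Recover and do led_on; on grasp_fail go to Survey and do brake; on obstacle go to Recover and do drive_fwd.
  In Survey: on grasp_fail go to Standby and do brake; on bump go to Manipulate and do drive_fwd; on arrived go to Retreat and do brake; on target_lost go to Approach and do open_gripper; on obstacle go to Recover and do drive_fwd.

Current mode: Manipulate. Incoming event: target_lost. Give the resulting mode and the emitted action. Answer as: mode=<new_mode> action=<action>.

current mode = Manipulate; filter table to that mode:
  (Manipulate, arrived) → (Standby, brake)
  (Manipulate, bump) → (Manipulate, drive_fwd)
  (Manipulate, obstacle) → (Survey, drive_fwd)
  (Manipulate, target_lost) → (Standby, open_gripper)  ← event matches
  (Manipulate, grasp_fail) → (Manipulate, open_gripper)
event = target_lost selects (Standby, open_gripper)

mode=Standby action=open_gripper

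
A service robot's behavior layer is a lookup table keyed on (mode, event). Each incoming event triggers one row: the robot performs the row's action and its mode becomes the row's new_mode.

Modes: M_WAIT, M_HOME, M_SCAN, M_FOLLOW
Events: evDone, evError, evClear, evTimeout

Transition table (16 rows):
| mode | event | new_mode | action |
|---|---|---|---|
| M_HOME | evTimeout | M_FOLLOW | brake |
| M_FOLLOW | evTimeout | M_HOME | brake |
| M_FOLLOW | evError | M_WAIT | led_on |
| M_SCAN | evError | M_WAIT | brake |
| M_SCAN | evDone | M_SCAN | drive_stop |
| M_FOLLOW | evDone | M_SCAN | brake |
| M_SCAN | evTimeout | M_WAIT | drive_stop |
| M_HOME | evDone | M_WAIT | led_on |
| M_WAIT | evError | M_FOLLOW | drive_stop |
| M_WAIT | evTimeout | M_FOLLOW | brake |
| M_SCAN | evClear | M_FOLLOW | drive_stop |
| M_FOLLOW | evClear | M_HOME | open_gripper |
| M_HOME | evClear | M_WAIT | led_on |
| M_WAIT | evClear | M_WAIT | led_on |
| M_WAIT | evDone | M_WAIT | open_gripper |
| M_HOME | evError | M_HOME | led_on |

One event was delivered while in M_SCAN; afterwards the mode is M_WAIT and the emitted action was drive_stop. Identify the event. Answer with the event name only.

try evDone: (M_SCAN, evDone) → (M_SCAN, drive_stop)
try evError: (M_SCAN, evError) → (M_WAIT, brake)
try evClear: (M_SCAN, evClear) → (M_FOLLOW, drive_stop)
try evTimeout: (M_SCAN, evTimeout) → (M_WAIT, drive_stop)  ← matches

evTimeout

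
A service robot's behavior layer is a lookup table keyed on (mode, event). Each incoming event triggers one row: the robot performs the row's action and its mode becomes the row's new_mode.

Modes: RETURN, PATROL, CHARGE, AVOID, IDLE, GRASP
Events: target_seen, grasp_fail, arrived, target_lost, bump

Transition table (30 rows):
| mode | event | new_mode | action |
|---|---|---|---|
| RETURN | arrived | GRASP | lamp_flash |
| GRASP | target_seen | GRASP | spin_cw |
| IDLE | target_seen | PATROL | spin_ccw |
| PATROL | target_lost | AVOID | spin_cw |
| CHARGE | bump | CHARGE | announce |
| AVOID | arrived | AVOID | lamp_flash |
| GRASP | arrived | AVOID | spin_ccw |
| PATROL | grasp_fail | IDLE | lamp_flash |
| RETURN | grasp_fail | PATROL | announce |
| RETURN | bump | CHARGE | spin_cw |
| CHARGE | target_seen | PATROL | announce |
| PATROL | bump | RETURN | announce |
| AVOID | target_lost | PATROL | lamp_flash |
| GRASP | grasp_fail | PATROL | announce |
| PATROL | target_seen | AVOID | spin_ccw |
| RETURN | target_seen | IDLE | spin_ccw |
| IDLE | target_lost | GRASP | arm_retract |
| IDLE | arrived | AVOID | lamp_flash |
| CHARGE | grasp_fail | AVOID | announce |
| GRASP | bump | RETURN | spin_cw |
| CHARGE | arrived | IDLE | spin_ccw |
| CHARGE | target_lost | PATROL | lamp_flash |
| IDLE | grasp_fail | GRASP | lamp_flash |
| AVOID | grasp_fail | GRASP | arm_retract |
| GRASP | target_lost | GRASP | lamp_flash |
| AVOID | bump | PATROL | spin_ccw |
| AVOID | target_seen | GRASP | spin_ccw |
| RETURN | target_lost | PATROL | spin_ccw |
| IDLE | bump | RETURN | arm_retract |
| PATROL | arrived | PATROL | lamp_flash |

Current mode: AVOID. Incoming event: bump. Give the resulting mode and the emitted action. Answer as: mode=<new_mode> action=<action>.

current mode = AVOID; filter table to that mode:
  (AVOID, arrived) → (AVOID, lamp_flash)
  (AVOID, target_lost) → (PATROL, lamp_flash)
  (AVOID, grasp_fail) → (GRASP, arm_retract)
  (AVOID, bump) → (PATROL, spin_ccw)  ← event matches
  (AVOID, target_seen) → (GRASP, spin_ccw)
event = bump selects (PATROL, spin_ccw)

mode=PATROL action=spin_ccw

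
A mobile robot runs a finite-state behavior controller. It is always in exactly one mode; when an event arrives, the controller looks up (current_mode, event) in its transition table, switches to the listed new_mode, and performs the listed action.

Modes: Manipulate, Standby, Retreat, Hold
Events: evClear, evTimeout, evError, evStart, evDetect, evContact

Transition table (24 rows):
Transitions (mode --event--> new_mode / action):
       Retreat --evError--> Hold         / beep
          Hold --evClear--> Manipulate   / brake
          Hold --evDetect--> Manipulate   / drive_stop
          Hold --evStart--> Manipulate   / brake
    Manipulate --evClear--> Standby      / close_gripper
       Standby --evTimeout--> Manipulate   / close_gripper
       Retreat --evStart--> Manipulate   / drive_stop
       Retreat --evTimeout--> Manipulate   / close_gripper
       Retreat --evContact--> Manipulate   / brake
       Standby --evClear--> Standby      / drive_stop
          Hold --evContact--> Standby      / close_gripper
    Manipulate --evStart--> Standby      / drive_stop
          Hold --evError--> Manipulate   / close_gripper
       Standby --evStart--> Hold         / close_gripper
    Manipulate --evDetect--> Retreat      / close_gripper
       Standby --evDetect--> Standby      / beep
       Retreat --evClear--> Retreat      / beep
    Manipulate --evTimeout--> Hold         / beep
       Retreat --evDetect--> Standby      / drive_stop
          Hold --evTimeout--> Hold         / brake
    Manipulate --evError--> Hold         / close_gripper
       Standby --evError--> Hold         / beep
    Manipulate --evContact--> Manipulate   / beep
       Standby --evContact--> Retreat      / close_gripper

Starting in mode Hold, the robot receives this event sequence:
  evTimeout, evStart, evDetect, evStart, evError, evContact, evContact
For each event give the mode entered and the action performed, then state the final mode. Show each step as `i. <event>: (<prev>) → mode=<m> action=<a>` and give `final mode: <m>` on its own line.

1. evTimeout: (Hold) → mode=Hold action=brake
2. evStart: (Hold) → mode=Manipulate action=brake
3. evDetect: (Manipulate) → mode=Retreat action=close_gripper
4. evStart: (Retreat) → mode=Manipulate action=drive_stop
5. evError: (Manipulate) → mode=Hold action=close_gripper
6. evContact: (Hold) → mode=Standby action=close_gripper
7. evContact: (Standby) → mode=Retreat action=close_gripper

final mode: Retreat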